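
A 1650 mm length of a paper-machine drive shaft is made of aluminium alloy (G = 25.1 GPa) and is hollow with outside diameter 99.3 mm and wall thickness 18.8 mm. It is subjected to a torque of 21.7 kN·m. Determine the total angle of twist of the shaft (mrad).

176 mrad

J = π(d_o⁴ − d_i⁴)/32 = π(0.0993⁴ − 0.0617⁴)/32 = 8.123×10^-6 m⁴.
θ = T·L/(G·J) = 21700 × 1.65 / (25.1×10⁹ × 8.123×10^-6) = 0.1756 rad.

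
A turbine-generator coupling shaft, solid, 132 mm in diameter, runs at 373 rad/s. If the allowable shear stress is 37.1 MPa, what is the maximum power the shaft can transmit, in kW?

6250 kW

J = πd⁴/32 = π(0.132)⁴/32 = 2.981×10^-5 m⁴.
T_max = τ_allow·J/r = 3.71×10^7 × 2.981×10^-5 / 0.0660 = 16750 N·m.
ω = 373 rad/s, so P_max = T_max·ω = 6.249×10^6 W.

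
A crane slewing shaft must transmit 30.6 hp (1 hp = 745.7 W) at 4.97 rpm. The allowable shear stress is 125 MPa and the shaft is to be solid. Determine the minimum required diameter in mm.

121 mm

ω = 2π·4.97/60 = 0.5205 rad/s, so T = P/ω = 30.6×745.7 / 0.5205 = 43840 N·m.
For a solid shaft τ_max = 16T/(πd³), so d = (16T/(π τ_allow))^(1/3) = (16·43840/(π·1.25×10^8))^(1/3) = 0.1213 m.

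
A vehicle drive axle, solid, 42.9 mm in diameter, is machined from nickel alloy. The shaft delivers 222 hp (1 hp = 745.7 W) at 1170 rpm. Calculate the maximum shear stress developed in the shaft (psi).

ω = 2π·1170/60 = 122.5 rad/s, so T = P/ω = 222×745.7 / 122.5 = 1351 N·m.
J = πd⁴/32 = π(0.0429)⁴/32 = 3.325×10^-7 m⁴.
τ_max = T·r/J = 1351 × 0.0215 / 3.325×10^-7 = 8.716×10^7 Pa.

12600 psi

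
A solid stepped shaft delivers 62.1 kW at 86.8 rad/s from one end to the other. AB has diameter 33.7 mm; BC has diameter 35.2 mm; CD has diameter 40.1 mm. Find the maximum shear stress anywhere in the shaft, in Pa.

ω = 86.8 rad/s, so T = P/ω = 62.1×10³ / 86.80 = 715.4 N·m.
Under the same torque, τ_max = 16T/(πd³) is largest where d is smallest — segment AB (d = 33.7 mm).
τ_max = 16·715.4/(π·(0.0337)³) = 9.520×10^7 Pa.

9.52e7 Pa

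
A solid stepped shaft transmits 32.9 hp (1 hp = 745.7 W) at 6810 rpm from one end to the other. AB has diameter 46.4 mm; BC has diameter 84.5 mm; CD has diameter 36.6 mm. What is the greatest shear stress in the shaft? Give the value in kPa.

3570 kPa

ω = 2π·6810/60 = 713.1 rad/s, so T = P/ω = 32.9×745.7 / 713.1 = 34.40 N·m.
Under the same torque, τ_max = 16T/(πd³) is largest where d is smallest — segment CD (d = 36.6 mm).
τ_max = 16·34.40/(π·(0.0366)³) = 3.574×10^6 Pa.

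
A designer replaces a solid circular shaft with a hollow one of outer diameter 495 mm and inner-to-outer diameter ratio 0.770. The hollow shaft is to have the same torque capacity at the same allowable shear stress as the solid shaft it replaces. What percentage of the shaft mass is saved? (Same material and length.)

45.7 %

Equal τ_max and T ⇒ the solid shaft needs d_s³ = d_o³(1−k⁴), so d_s = 495·(1−0.770⁴)^(1/3) = 428.5 mm.
Area ratio A_h/A_s = d_o²(1−k²)/d_s² = (1−k²)/(1−k⁴)^(2/3) = 0.5434.
Mass saving = 1 − 0.5434 = 45.7 %.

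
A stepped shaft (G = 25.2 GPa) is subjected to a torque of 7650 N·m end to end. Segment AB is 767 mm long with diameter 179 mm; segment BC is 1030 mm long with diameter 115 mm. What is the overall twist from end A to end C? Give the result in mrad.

20.5 mrad

J_AB = π(0.179)⁴/32 = 1.01×10^-4 m⁴; J_BC = π(0.115)⁴/32 = 1.72×10^-5 m⁴.
θ = (T/G)·Σ L_i/J_i = (7650/25.2×10⁹)·(0.767/1.01×10^-4 + 1.03/1.72×10^-5) = 0.02052 rad.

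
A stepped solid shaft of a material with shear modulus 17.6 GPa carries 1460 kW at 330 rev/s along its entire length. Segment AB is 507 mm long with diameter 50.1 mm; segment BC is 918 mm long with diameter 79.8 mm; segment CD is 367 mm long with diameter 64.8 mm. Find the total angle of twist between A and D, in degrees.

ω = 2π·330 = 2073 rad/s, so T = P/ω = 1460×10³ / 2073 = 704.1 N·m.
J_AB = π(0.0501)⁴/32 = 6.19×10^-7 m⁴; J_BC = π(0.0798)⁴/32 = 3.98×10^-6 m⁴; J_CD = π(0.0648)⁴/32 = 1.73×10^-6 m⁴.
θ = (T/G)·Σ L_i/J_i = (704.1/17.6×10⁹)·(0.507/6.19×10^-7 + 0.918/3.98×10^-6 + 0.367/1.73×10^-6) = 0.05050 rad.

2.89°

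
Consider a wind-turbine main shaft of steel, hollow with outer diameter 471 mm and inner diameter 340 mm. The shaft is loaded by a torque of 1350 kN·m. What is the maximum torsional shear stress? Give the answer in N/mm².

J = π(d_o⁴ − d_i⁴)/32 = π(0.471⁴ − 0.340⁴)/32 = 3.520×10^-3 m⁴.
τ_max = T·r/J = 1.350e6 × 0.235 / 3.520×10^-3 = 9.033×10^7 Pa.

90.3 N/mm²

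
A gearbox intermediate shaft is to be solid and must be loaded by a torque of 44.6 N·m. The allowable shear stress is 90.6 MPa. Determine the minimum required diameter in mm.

13.6 mm

For a solid shaft τ_max = 16T/(πd³), so d = (16T/(π τ_allow))^(1/3) = (16·44.60/(π·9.06×10^7))^(1/3) = 0.01358 m.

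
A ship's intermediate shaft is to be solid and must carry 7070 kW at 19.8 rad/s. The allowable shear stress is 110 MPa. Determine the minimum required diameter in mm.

255 mm

ω = 19.8 rad/s, so T = P/ω = 7070×10³ / 19.80 = 357100 N·m.
For a solid shaft τ_max = 16T/(πd³), so d = (16T/(π τ_allow))^(1/3) = (16·357100/(π·1.10×10^8))^(1/3) = 0.2547 m.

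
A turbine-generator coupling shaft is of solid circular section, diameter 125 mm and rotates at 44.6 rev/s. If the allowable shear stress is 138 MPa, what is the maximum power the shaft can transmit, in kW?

14800 kW

J = πd⁴/32 = π(0.125)⁴/32 = 2.397×10^-5 m⁴.
T_max = τ_allow·J/r = 1.38×10^8 × 2.397×10^-5 / 0.0625 = 52920 N·m.
ω = 2π·44.6 = 280.2 rad/s, so P_max = T_max·ω = 1.483×10^7 W.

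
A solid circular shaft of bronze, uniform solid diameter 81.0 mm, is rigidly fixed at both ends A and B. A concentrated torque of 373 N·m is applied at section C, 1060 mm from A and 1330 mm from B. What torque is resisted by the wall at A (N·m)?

208 N·m

With uniform GJ and both ends fixed, compatibility θ_AC = θ_CB gives T_A·a = T_B·b, together with T_A + T_B = T₀.
T_A = T₀·b/(a+b) = 373.0·1330/2390 = 207.6 N·m; T_B = 165.4 N·m.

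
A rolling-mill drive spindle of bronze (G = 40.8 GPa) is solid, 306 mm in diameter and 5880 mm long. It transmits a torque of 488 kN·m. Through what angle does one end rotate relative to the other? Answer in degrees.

4.68°

J = πd⁴/32 = π(0.306)⁴/32 = 8.608×10^-4 m⁴.
θ = T·L/(G·J) = 488000 × 5.88 / (40.8×10⁹ × 8.608×10^-4) = 0.08171 rad.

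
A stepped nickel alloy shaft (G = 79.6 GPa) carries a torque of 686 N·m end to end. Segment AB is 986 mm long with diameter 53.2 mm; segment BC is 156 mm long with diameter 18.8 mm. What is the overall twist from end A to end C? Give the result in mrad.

J_AB = π(0.0532)⁴/32 = 7.86×10^-7 m⁴; J_BC = π(0.0188)⁴/32 = 1.23×10^-8 m⁴.
θ = (T/G)·Σ L_i/J_i = (686.0/79.6×10⁹)·(0.986/7.86×10^-7 + 0.156/1.23×10^-8) = 0.1204 rad.

120 mrad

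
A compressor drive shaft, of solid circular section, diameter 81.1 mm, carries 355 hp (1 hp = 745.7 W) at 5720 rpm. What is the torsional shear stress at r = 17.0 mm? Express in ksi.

ω = 2π·5720/60 = 599.0 rad/s, so T = P/ω = 355×745.7 / 599.0 = 441.9 N·m.
J = πd⁴/32 = π(0.0811)⁴/32 = 4.247×10^-6 m⁴.
Shear stress varies linearly with radius: τ = T·r/J = 441.9 × 0.0170 / 4.247×10^-6 = 1.769×10^6 Pa.

0.257 ksi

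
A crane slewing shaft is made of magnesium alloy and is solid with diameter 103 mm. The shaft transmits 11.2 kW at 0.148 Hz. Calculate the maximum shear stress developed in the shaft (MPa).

ω = 2π·0.148 = 0.9299 rad/s, so T = P/ω = 11.2×10³ / 0.9299 = 12040 N·m.
J = πd⁴/32 = π(0.103)⁴/32 = 1.105×10^-5 m⁴.
τ_max = T·r/J = 12040 × 0.0515 / 1.105×10^-5 = 5.614×10^7 Pa.

56.1 MPa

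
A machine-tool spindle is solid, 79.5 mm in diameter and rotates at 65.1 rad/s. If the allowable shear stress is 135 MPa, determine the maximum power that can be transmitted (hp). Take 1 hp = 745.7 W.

J = πd⁴/32 = π(0.0795)⁴/32 = 3.922×10^-6 m⁴.
T_max = τ_allow·J/r = 1.35×10^8 × 3.922×10^-6 / 0.0398 = 13320 N·m.
ω = 65.1 rad/s, so P_max = T_max·ω = 8.671×10^5 W.

1160 hp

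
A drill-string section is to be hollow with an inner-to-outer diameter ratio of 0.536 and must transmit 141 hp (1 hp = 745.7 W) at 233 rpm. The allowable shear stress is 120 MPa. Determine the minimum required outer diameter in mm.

58.4 mm

ω = 2π·233/60 = 24.40 rad/s, so T = P/ω = 141×745.7 / 24.40 = 4309 N·m.
For a hollow shaft with d_i/d_o = 0.536: τ_max = 16T/(π d_o³ (1−k⁴)), so d_o = [16T/(π τ_allow (1−k⁴))]^(1/3) = [16·4309/(π·1.20×10^8·0.9175)]^(1/3) = 0.05842 m.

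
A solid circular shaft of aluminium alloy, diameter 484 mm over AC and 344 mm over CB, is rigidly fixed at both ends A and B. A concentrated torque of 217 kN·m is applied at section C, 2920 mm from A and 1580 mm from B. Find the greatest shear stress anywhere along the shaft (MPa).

8.70 MPa

Compatibility: T_A·a/J_AC = T_B·b/J_CB with T_A + T_B = T₀.
J_AC = 5.39×10^-3 m⁴, J_CB = 1.37×10^-3 m⁴, so T_A = T₀·(J_AC/a)/((J_AC/a)+(J_CB/b)) = 147500 N·m, T_B = 69540 N·m.
τ in each portion: τ_AC = 6.62×10^6 Pa, τ_CB = 8.70×10^6 Pa; maximum is in CB.
τ_max = T_CB·r/J = 69540·0.172/1.37×10^-3 = 8.700×10^6 Pa.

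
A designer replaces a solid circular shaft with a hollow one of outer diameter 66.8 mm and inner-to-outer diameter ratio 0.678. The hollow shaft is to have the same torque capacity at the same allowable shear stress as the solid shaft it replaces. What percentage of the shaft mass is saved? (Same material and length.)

Equal τ_max and T ⇒ the solid shaft needs d_s³ = d_o³(1−k⁴), so d_s = 66.8·(1−0.678⁴)^(1/3) = 61.72 mm.
Area ratio A_h/A_s = d_o²(1−k²)/d_s² = (1−k²)/(1−k⁴)^(2/3) = 0.6330.
Mass saving = 1 − 0.6330 = 36.7 %.

36.7 %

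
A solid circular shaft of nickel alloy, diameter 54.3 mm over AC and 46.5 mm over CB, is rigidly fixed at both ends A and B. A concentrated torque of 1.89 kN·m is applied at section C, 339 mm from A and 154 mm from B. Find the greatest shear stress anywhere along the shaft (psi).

7530 psi

Compatibility: T_A·a/J_AC = T_B·b/J_CB with T_A + T_B = T₀.
J_AC = 8.53×10^-7 m⁴, J_CB = 4.59×10^-7 m⁴, so T_A = T₀·(J_AC/a)/((J_AC/a)+(J_CB/b)) = 865.4 N·m, T_B = 1025 N·m.
τ in each portion: τ_AC = 2.75×10^7 Pa, τ_CB = 5.19×10^7 Pa; maximum is in CB.
τ_max = T_CB·r/J = 1025·0.0232/4.59×10^-7 = 5.190×10^7 Pa.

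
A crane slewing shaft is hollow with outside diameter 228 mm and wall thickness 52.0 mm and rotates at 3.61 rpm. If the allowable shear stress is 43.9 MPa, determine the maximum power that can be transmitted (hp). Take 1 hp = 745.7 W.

47.3 hp

J = π(d_o⁴ − d_i⁴)/32 = π(0.228⁴ − 0.124⁴)/32 = 2.421×10^-4 m⁴.
T_max = τ_allow·J/r = 4.39×10^7 × 2.421×10^-4 / 0.114 = 93230 N·m.
ω = 2π·3.61/60 = 0.3780 rad/s, so P_max = T_max·ω = 3.524×10^4 W.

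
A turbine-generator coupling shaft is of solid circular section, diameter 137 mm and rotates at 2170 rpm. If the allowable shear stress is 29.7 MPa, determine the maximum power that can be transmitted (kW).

J = πd⁴/32 = π(0.137)⁴/32 = 3.458×10^-5 m⁴.
T_max = τ_allow·J/r = 2.97×10^7 × 3.458×10^-5 / 0.0685 = 15000 N·m.
ω = 2π·2170/60 = 227.2 rad/s, so P_max = T_max·ω = 3.408×10^6 W.

3410 kW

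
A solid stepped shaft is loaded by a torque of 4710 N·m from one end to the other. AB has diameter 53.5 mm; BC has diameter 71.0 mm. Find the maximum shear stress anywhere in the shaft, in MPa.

Under the same torque, τ_max = 16T/(πd³) is largest where d is smallest — segment AB (d = 53.5 mm).
τ_max = 16·4710/(π·(0.0535)³) = 1.566×10^8 Pa.

157 MPa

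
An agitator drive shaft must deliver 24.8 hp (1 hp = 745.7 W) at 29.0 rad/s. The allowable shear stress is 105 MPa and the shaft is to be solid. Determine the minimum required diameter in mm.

ω = 29.0 rad/s, so T = P/ω = 24.8×745.7 / 29.00 = 637.7 N·m.
For a solid shaft τ_max = 16T/(πd³), so d = (16T/(π τ_allow))^(1/3) = (16·637.7/(π·1.05×10^8))^(1/3) = 0.03139 m.

31.4 mm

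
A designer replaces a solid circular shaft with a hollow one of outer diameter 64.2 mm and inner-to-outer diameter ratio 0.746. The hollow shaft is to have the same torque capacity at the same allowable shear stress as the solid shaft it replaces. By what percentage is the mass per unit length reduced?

43.2 %

Equal τ_max and T ⇒ the solid shaft needs d_s³ = d_o³(1−k⁴), so d_s = 64.2·(1−0.746⁴)^(1/3) = 56.74 mm.
Area ratio A_h/A_s = d_o²(1−k²)/d_s² = (1−k²)/(1−k⁴)^(2/3) = 0.5678.
Mass saving = 1 − 0.5678 = 43.2 %.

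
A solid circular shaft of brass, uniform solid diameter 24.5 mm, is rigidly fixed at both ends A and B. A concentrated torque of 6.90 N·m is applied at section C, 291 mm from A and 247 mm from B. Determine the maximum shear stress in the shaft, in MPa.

With uniform GJ and both ends fixed, compatibility θ_AC = θ_CB gives T_A·a = T_B·b, together with T_A + T_B = T₀.
T_A = T₀·b/(a+b) = 6.900·247/538.0 = 3.168 N·m; T_B = 3.732 N·m.
τ in each portion: τ_AC = 1.10×10^6 Pa, τ_CB = 1.29×10^6 Pa; maximum is in CB.
τ_max = T_CB·r/J = 3.732·0.0123/3.54×10^-8 = 1.293×10^6 Pa.

1.29 MPa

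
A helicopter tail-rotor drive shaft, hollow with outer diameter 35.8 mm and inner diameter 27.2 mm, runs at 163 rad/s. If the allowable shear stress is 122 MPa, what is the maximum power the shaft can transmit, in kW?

J = π(d_o⁴ − d_i⁴)/32 = π(0.0358⁴ − 0.0272⁴)/32 = 1.075×10^-7 m⁴.
T_max = τ_allow·J/r = 1.22×10^8 × 1.075×10^-7 / 0.0179 = 732.9 N·m.
ω = 163 rad/s, so P_max = T_max·ω = 1.195×10^5 W.

119 kW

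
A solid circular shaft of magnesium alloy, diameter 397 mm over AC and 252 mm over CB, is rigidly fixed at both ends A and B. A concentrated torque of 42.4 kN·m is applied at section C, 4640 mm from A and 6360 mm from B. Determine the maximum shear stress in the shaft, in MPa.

3.09 MPa

Compatibility: T_A·a/J_AC = T_B·b/J_CB with T_A + T_B = T₀.
J_AC = 2.44×10^-3 m⁴, J_CB = 3.96×10^-4 m⁴, so T_A = T₀·(J_AC/a)/((J_AC/a)+(J_CB/b)) = 37910 N·m, T_B = 4490 N·m.
τ in each portion: τ_AC = 3.09×10^6 Pa, τ_CB = 1.43×10^6 Pa; maximum is in AC.
τ_max = T_AC·r/J = 37910·0.199/2.44×10^-3 = 3.086×10^6 Pa.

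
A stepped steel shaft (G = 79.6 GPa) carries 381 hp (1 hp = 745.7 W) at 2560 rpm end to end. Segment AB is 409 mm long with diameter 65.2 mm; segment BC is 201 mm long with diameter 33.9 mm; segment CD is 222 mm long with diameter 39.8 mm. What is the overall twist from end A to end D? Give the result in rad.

0.0357 rad

ω = 2π·2560/60 = 268.1 rad/s, so T = P/ω = 381×745.7 / 268.1 = 1060 N·m.
J_AB = π(0.0652)⁴/32 = 1.77×10^-6 m⁴; J_BC = π(0.0339)⁴/32 = 1.30×10^-7 m⁴; J_CD = π(0.0398)⁴/32 = 2.46×10^-7 m⁴.
θ = (T/G)·Σ L_i/J_i = (1060/79.6×10⁹)·(0.409/1.77×10^-6 + 0.201/1.30×10^-7 + 0.222/2.46×10^-7) = 0.03571 rad.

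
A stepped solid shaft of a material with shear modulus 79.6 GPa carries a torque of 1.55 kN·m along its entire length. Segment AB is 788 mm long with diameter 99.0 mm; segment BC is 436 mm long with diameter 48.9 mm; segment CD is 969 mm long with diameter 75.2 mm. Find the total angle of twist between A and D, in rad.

0.0228 rad

J_AB = π(0.0990)⁴/32 = 9.43×10^-6 m⁴; J_BC = π(0.0489)⁴/32 = 5.61×10^-7 m⁴; J_CD = π(0.0752)⁴/32 = 3.14×10^-6 m⁴.
θ = (T/G)·Σ L_i/J_i = (1550/79.6×10⁹)·(0.788/9.43×10^-6 + 0.436/5.61×10^-7 + 0.969/3.14×10^-6) = 0.02276 rad.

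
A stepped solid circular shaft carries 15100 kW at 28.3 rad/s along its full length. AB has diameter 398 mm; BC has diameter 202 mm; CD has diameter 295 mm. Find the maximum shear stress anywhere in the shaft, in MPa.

330 MPa

ω = 28.3 rad/s, so T = P/ω = 15100×10³ / 28.30 = 533600 N·m.
Under the same torque, τ_max = 16T/(πd³) is largest where d is smallest — segment BC (d = 202 mm).
τ_max = 16·533600/(π·(0.202)³) = 3.297×10^8 Pa.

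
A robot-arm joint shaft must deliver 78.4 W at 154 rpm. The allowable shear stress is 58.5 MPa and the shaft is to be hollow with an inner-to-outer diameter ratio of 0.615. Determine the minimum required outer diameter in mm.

ω = 2π·154/60 = 16.13 rad/s, so T = P/ω = 78.4 / 16.13 = 4.861 N·m.
For a hollow shaft with d_i/d_o = 0.615: τ_max = 16T/(π d_o³ (1−k⁴)), so d_o = [16T/(π τ_allow (1−k⁴))]^(1/3) = [16·4.861/(π·5.85×10^7·0.8569)]^(1/3) = 0.007905 m.

7.90 mm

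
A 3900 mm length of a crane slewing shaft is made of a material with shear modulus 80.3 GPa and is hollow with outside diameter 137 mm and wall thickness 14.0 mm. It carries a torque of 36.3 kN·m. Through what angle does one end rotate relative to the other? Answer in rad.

0.0851 rad

J = π(d_o⁴ − d_i⁴)/32 = π(0.137⁴ − 0.109⁴)/32 = 2.073×10^-5 m⁴.
θ = T·L/(G·J) = 36300 × 3.90 / (80.3×10⁹ × 2.073×10^-5) = 0.08506 rad.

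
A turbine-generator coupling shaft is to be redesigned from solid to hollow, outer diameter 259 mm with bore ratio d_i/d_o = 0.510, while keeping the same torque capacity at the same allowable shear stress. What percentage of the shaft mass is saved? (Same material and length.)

Equal τ_max and T ⇒ the solid shaft needs d_s³ = d_o³(1−k⁴), so d_s = 259·(1−0.510⁴)^(1/3) = 253.0 mm.
Area ratio A_h/A_s = d_o²(1−k²)/d_s² = (1−k²)/(1−k⁴)^(2/3) = 0.7753.
Mass saving = 1 − 0.7753 = 22.5 %.

22.5 %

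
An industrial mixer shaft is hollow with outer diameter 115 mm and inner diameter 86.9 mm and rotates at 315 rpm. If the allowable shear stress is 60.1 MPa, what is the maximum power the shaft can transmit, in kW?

J = π(d_o⁴ − d_i⁴)/32 = π(0.115⁴ − 0.0869⁴)/32 = 1.157×10^-5 m⁴.
T_max = τ_allow·J/r = 6.01×10^7 × 1.157×10^-5 / 0.0575 = 12100 N·m.
ω = 2π·315/60 = 32.99 rad/s, so P_max = T_max·ω = 3.990×10^5 W.

399 kW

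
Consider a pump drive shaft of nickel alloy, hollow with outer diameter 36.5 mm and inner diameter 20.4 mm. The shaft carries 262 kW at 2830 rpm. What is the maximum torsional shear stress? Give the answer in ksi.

ω = 2π·2830/60 = 296.4 rad/s, so T = P/ω = 262×10³ / 296.4 = 884.1 N·m.
J = π(d_o⁴ − d_i⁴)/32 = π(0.0365⁴ − 0.0204⁴)/32 = 1.572×10^-7 m⁴.
τ_max = T·r/J = 884.1 × 0.0182 / 1.572×10^-7 = 1.026×10^8 Pa.

14.9 ksi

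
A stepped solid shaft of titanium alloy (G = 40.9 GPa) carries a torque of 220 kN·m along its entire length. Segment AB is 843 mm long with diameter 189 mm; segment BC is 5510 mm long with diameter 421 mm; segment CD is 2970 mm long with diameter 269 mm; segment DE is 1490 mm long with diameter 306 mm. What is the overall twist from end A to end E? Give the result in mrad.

86.2 mrad

J_AB = π(0.189)⁴/32 = 1.25×10^-4 m⁴; J_BC = π(0.421)⁴/32 = 3.08×10^-3 m⁴; J_CD = π(0.269)⁴/32 = 5.14×10^-4 m⁴; J_DE = π(0.306)⁴/32 = 8.61×10^-4 m⁴.
θ = (T/G)·Σ L_i/J_i = (220000/40.9×10⁹)·(0.843/1.25×10^-4 + 5.51/3.08×10^-3 + 2.97/5.14×10^-4 + 1.49/8.61×10^-4) = 0.08620 rad.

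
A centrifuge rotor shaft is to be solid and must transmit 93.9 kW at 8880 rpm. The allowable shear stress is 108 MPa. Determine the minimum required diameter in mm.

16.8 mm

ω = 2π·8880/60 = 929.9 rad/s, so T = P/ω = 93.9×10³ / 929.9 = 101.0 N·m.
For a solid shaft τ_max = 16T/(πd³), so d = (16T/(π τ_allow))^(1/3) = (16·101.0/(π·1.08×10^8))^(1/3) = 0.01682 m.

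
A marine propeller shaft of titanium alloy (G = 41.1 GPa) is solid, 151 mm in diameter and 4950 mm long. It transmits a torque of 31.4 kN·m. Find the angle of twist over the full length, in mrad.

J = πd⁴/32 = π(0.151)⁴/32 = 5.104×10^-5 m⁴.
θ = T·L/(G·J) = 31400 × 4.95 / (41.1×10⁹ × 5.104×10^-5) = 0.07409 rad.

74.1 mrad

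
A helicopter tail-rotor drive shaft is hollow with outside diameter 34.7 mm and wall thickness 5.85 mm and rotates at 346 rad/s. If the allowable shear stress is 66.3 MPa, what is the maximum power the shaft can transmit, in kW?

J = π(d_o⁴ − d_i⁴)/32 = π(0.0347⁴ − 0.0230⁴)/32 = 1.149×10^-7 m⁴.
T_max = τ_allow·J/r = 6.63×10^7 × 1.149×10^-7 / 0.0174 = 438.9 N·m.
ω = 346 rad/s, so P_max = T_max·ω = 1.519×10^5 W.

152 kW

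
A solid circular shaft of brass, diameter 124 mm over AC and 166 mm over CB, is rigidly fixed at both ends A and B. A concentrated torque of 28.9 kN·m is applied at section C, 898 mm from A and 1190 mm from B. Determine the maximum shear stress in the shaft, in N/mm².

22.8 N/mm²

Compatibility: T_A·a/J_AC = T_B·b/J_CB with T_A + T_B = T₀.
J_AC = 2.32×10^-5 m⁴, J_CB = 7.45×10^-5 m⁴, so T_A = T₀·(J_AC/a)/((J_AC/a)+(J_CB/b)) = 8441 N·m, T_B = 20460 N·m.
τ in each portion: τ_AC = 2.25×10^7 Pa, τ_CB = 2.28×10^7 Pa; maximum is in CB.
τ_max = T_CB·r/J = 20460·0.0830/7.45×10^-5 = 2.278×10^7 Pa.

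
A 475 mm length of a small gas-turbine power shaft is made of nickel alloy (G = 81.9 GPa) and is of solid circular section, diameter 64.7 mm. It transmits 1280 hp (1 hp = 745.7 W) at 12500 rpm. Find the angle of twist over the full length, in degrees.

ω = 2π·12500/60 = 1309 rad/s, so T = P/ω = 1280×745.7 / 1309 = 729.2 N·m.
J = πd⁴/32 = π(0.0647)⁴/32 = 1.720×10^-6 m⁴.
θ = T·L/(G·J) = 729.2 × 0.475 / (81.9×10⁹ × 1.720×10^-6) = 2.458×10^-3 rad.

0.141°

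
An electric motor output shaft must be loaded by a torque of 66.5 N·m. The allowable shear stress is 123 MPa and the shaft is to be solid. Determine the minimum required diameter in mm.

For a solid shaft τ_max = 16T/(πd³), so d = (16T/(π τ_allow))^(1/3) = (16·66.50/(π·1.23×10^8))^(1/3) = 0.01402 m.

14.0 mm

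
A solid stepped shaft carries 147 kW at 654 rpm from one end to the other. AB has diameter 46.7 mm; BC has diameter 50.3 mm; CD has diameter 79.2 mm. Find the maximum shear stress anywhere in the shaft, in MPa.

107 MPa

ω = 2π·654/60 = 68.49 rad/s, so T = P/ω = 147×10³ / 68.49 = 2146 N·m.
Under the same torque, τ_max = 16T/(πd³) is largest where d is smallest — segment AB (d = 46.7 mm).
τ_max = 16·2146/(π·(0.0467)³) = 1.073×10^8 Pa.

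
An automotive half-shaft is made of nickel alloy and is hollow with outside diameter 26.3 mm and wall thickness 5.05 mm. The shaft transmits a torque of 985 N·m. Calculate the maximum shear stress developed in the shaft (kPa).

322000 kPa

J = π(d_o⁴ − d_i⁴)/32 = π(0.0263⁴ − 0.0162⁴)/32 = 4.021×10^-8 m⁴.
τ_max = T·r/J = 985.0 × 0.0132 / 4.021×10^-8 = 3.221×10^8 Pa.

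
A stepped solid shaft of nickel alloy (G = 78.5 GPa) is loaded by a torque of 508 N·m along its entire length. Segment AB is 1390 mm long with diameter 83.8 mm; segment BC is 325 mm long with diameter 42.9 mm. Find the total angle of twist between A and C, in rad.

0.00818 rad

J_AB = π(0.0838)⁴/32 = 4.84×10^-6 m⁴; J_BC = π(0.0429)⁴/32 = 3.33×10^-7 m⁴.
θ = (T/G)·Σ L_i/J_i = (508.0/78.5×10⁹)·(1.39/4.84×10^-6 + 0.325/3.33×10^-7) = 8.183×10^-3 rad.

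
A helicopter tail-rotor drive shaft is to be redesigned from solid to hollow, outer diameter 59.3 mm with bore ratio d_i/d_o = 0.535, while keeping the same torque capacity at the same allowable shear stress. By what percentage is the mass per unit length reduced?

24.4 %

Equal τ_max and T ⇒ the solid shaft needs d_s³ = d_o³(1−k⁴), so d_s = 59.3·(1−0.535⁴)^(1/3) = 57.63 mm.
Area ratio A_h/A_s = d_o²(1−k²)/d_s² = (1−k²)/(1−k⁴)^(2/3) = 0.7556.
Mass saving = 1 − 0.7556 = 24.4 %.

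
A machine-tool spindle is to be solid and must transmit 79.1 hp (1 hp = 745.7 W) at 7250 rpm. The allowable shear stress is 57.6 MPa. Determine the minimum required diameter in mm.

19.0 mm

ω = 2π·7250/60 = 759.2 rad/s, so T = P/ω = 79.1×745.7 / 759.2 = 77.69 N·m.
For a solid shaft τ_max = 16T/(πd³), so d = (16T/(π τ_allow))^(1/3) = (16·77.69/(π·5.76×10^7))^(1/3) = 0.01901 m.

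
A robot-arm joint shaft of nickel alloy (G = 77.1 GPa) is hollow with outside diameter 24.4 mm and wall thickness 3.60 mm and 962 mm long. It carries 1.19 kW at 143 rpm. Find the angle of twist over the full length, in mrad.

37.8 mrad

ω = 2π·143/60 = 14.97 rad/s, so T = P/ω = 1.19×10³ / 14.97 = 79.47 N·m.
J = π(d_o⁴ − d_i⁴)/32 = π(0.0244⁴ − 0.0172⁴)/32 = 2.621×10^-8 m⁴.
θ = T·L/(G·J) = 79.47 × 0.962 / (77.1×10⁹ × 2.621×10^-8) = 0.03784 rad.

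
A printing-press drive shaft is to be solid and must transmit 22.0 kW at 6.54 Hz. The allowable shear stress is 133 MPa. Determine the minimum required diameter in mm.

27.4 mm

ω = 2π·6.54 = 41.09 rad/s, so T = P/ω = 22.0×10³ / 41.09 = 535.4 N·m.
For a solid shaft τ_max = 16T/(πd³), so d = (16T/(π τ_allow))^(1/3) = (16·535.4/(π·1.33×10^8))^(1/3) = 0.02737 m.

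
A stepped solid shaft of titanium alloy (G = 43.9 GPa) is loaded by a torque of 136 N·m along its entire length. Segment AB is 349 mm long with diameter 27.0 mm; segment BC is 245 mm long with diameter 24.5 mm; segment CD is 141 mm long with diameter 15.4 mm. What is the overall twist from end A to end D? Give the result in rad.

0.121 rad

J_AB = π(0.0270)⁴/32 = 5.22×10^-8 m⁴; J_BC = π(0.0245)⁴/32 = 3.54×10^-8 m⁴; J_CD = π(0.0154)⁴/32 = 5.52×10^-9 m⁴.
θ = (T/G)·Σ L_i/J_i = (136.0/43.9×10⁹)·(0.349/5.22×10^-8 + 0.245/3.54×10^-8 + 0.141/5.52×10^-9) = 0.1213 rad.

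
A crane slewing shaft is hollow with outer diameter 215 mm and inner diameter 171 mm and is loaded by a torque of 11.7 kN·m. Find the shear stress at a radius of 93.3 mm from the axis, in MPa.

8.68 MPa

J = π(d_o⁴ − d_i⁴)/32 = π(0.215⁴ − 0.171⁴)/32 = 1.258×10^-4 m⁴.
Shear stress varies linearly with radius: τ = T·r/J = 11700 × 0.0933 / 1.258×10^-4 = 8.675×10^6 Pa.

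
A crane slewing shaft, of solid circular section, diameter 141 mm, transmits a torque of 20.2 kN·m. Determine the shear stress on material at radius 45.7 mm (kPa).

23800 kPa

J = πd⁴/32 = π(0.141)⁴/32 = 3.880×10^-5 m⁴.
Shear stress varies linearly with radius: τ = T·r/J = 20200 × 0.0457 / 3.880×10^-5 = 2.379×10^7 Pa.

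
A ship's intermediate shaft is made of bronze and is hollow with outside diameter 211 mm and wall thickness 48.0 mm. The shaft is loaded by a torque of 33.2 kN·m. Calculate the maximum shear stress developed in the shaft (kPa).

J = π(d_o⁴ − d_i⁴)/32 = π(0.211⁴ − 0.115⁴)/32 = 1.774×10^-4 m⁴.
τ_max = T·r/J = 33200 × 0.105 / 1.774×10^-4 = 1.974×10^7 Pa.

19700 kPa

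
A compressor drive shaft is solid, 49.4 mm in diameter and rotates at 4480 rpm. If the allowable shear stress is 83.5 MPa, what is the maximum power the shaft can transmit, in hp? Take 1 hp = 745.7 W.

J = πd⁴/32 = π(0.0494)⁴/32 = 5.847×10^-7 m⁴.
T_max = τ_allow·J/r = 8.35×10^7 × 5.847×10^-7 / 0.0247 = 1977 N·m.
ω = 2π·4480/60 = 469.1 rad/s, so P_max = T_max·ω = 9.273×10^5 W.

1240 hp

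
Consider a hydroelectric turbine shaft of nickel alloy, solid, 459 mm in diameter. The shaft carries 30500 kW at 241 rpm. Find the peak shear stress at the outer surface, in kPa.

ω = 2π·241/60 = 25.24 rad/s, so T = P/ω = 30500×10³ / 25.24 = 1.209e6 N·m.
J = πd⁴/32 = π(0.459)⁴/32 = 4.358×10^-3 m⁴.
τ_max = T·r/J = 1.209e6 × 0.230 / 4.358×10^-3 = 6.365×10^7 Pa.

63600 kPa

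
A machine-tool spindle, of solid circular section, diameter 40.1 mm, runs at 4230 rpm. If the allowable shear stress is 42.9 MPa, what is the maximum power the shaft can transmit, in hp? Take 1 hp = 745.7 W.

J = πd⁴/32 = π(0.0401)⁴/32 = 2.539×10^-7 m⁴.
T_max = τ_allow·J/r = 4.29×10^7 × 2.539×10^-7 / 0.0201 = 543.2 N·m.
ω = 2π·4230/60 = 443.0 rad/s, so P_max = T_max·ω = 2.406×10^5 W.

323 hp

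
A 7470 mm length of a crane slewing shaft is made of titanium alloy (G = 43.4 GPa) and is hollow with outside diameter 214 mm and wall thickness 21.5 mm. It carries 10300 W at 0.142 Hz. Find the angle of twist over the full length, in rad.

ω = 2π·0.142 = 0.8922 rad/s, so T = P/ω = 10300 / 0.8922 = 11540 N·m.
J = π(d_o⁴ − d_i⁴)/32 = π(0.214⁴ − 0.171⁴)/32 = 1.220×10^-4 m⁴.
θ = T·L/(G·J) = 11540 × 7.47 / (43.4×10⁹ × 1.220×10^-4) = 0.01629 rad.

0.0163 rad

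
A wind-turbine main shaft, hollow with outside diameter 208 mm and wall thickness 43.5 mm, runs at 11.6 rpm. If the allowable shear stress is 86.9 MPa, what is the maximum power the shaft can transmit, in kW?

165 kW

J = π(d_o⁴ − d_i⁴)/32 = π(0.208⁴ − 0.121⁴)/32 = 1.627×10^-4 m⁴.
T_max = τ_allow·J/r = 8.69×10^7 × 1.627×10^-4 / 0.104 = 136000 N·m.
ω = 2π·11.6/60 = 1.215 rad/s, so P_max = T_max·ω = 1.652×10^5 W.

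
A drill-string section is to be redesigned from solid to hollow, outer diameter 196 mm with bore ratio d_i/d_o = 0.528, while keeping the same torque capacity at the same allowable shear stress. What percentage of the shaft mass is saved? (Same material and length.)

23.9 %

Equal τ_max and T ⇒ the solid shaft needs d_s³ = d_o³(1−k⁴), so d_s = 196·(1−0.528⁴)^(1/3) = 190.8 mm.
Area ratio A_h/A_s = d_o²(1−k²)/d_s² = (1−k²)/(1−k⁴)^(2/3) = 0.7612.
Mass saving = 1 − 0.7612 = 23.9 %.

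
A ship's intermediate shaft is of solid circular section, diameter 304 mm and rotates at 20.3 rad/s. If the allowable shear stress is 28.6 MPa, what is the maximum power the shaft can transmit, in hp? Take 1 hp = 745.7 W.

4290 hp

J = πd⁴/32 = π(0.304)⁴/32 = 8.385×10^-4 m⁴.
T_max = τ_allow·J/r = 2.86×10^7 × 8.385×10^-4 / 0.152 = 157800 N·m.
ω = 20.3 rad/s, so P_max = T_max·ω = 3.203×10^6 W.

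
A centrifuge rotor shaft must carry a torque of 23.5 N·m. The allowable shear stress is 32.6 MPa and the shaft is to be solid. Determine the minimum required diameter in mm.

15.4 mm

For a solid shaft τ_max = 16T/(πd³), so d = (16T/(π τ_allow))^(1/3) = (16·23.50/(π·3.26×10^7))^(1/3) = 0.01543 m.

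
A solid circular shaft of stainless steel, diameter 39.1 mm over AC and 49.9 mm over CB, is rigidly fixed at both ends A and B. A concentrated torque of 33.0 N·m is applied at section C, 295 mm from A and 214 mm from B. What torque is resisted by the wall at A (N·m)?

Compatibility: T_A·a/J_AC = T_B·b/J_CB with T_A + T_B = T₀.
J_AC = 2.29×10^-7 m⁴, J_CB = 6.09×10^-7 m⁴, so T_A = T₀·(J_AC/a)/((J_AC/a)+(J_CB/b)) = 7.086 N·m, T_B = 25.91 N·m.

7.09 N·m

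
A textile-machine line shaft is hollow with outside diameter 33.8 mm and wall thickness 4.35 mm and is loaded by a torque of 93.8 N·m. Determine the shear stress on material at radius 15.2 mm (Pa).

J = π(d_o⁴ − d_i⁴)/32 = π(0.0338⁴ − 0.0251⁴)/32 = 8.917×10^-8 m⁴.
Shear stress varies linearly with radius: τ = T·r/J = 93.80 × 0.0152 / 8.917×10^-8 = 1.599×10^7 Pa.

1.60e7 Pa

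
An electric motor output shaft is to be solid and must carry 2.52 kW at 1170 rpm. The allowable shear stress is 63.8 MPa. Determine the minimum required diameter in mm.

11.8 mm

ω = 2π·1170/60 = 122.5 rad/s, so T = P/ω = 2.52×10³ / 122.5 = 20.57 N·m.
For a solid shaft τ_max = 16T/(πd³), so d = (16T/(π τ_allow))^(1/3) = (16·20.57/(π·6.38×10^7))^(1/3) = 0.01180 m.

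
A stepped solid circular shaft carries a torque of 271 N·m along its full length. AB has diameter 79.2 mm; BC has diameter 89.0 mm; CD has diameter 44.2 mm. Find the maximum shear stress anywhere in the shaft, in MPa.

16.0 MPa

Under the same torque, τ_max = 16T/(πd³) is largest where d is smallest — segment CD (d = 44.2 mm).
τ_max = 16·271.0/(π·(0.0442)³) = 1.598×10^7 Pa.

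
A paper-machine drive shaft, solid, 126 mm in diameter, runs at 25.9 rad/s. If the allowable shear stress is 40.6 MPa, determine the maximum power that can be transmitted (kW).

413 kW

J = πd⁴/32 = π(0.126)⁴/32 = 2.474×10^-5 m⁴.
T_max = τ_allow·J/r = 4.06×10^7 × 2.474×10^-5 / 0.0630 = 15950 N·m.
ω = 25.9 rad/s, so P_max = T_max·ω = 4.130×10^5 W.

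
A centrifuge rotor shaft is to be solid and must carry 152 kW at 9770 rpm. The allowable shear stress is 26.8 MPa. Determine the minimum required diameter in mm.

ω = 2π·9770/60 = 1023 rad/s, so T = P/ω = 152×10³ / 1023 = 148.6 N·m.
For a solid shaft τ_max = 16T/(πd³), so d = (16T/(π τ_allow))^(1/3) = (16·148.6/(π·2.68×10^7))^(1/3) = 0.03045 m.

30.4 mm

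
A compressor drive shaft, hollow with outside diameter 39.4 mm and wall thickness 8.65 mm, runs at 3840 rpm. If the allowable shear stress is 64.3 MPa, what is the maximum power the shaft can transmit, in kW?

280 kW

J = π(d_o⁴ − d_i⁴)/32 = π(0.0394⁴ − 0.0221⁴)/32 = 2.132×10^-7 m⁴.
T_max = τ_allow·J/r = 6.43×10^7 × 2.132×10^-7 / 0.0197 = 695.8 N·m.
ω = 2π·3840/60 = 402.1 rad/s, so P_max = T_max·ω = 2.798×10^5 W.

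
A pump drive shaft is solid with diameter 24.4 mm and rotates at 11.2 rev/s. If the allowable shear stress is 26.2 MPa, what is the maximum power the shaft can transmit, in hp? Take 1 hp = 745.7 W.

7.05 hp

J = πd⁴/32 = π(0.0244)⁴/32 = 3.480×10^-8 m⁴.
T_max = τ_allow·J/r = 2.62×10^7 × 3.480×10^-8 / 0.0122 = 74.73 N·m.
ω = 2π·11.2 = 70.37 rad/s, so P_max = T_max·ω = 5259 W.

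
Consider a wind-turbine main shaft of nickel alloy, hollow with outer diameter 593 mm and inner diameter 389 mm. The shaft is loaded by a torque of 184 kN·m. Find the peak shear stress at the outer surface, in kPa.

J = π(d_o⁴ − d_i⁴)/32 = π(0.593⁴ − 0.389⁴)/32 = 9.892×10^-3 m⁴.
τ_max = T·r/J = 184000 × 0.296 / 9.892×10^-3 = 5.515×10^6 Pa.

5520 kPa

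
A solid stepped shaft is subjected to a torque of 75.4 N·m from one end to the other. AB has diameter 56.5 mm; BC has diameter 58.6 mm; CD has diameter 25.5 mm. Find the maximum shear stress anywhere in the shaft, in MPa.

23.2 MPa

Under the same torque, τ_max = 16T/(πd³) is largest where d is smallest — segment CD (d = 25.5 mm).
τ_max = 16·75.40/(π·(0.0255)³) = 2.316×10^7 Pa.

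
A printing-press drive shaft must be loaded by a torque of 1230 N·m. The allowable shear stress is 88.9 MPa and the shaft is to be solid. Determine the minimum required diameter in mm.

41.3 mm

For a solid shaft τ_max = 16T/(πd³), so d = (16T/(π τ_allow))^(1/3) = (16·1230/(π·8.89×10^7))^(1/3) = 0.04130 m.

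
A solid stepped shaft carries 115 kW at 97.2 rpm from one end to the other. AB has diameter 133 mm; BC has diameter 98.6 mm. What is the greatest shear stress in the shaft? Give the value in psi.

ω = 2π·97.2/60 = 10.18 rad/s, so T = P/ω = 115×10³ / 10.18 = 11300 N·m.
Under the same torque, τ_max = 16T/(πd³) is largest where d is smallest — segment BC (d = 98.6 mm).
τ_max = 16·11300/(π·(0.0986)³) = 6.003×10^7 Pa.

8710 psi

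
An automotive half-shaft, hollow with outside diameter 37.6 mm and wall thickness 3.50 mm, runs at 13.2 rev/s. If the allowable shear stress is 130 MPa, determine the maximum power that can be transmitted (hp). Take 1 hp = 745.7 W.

84.7 hp

J = π(d_o⁴ − d_i⁴)/32 = π(0.0376⁴ − 0.0306⁴)/32 = 1.101×10^-7 m⁴.
T_max = τ_allow·J/r = 1.30×10^8 × 1.101×10^-7 / 0.0188 = 761.7 N·m.
ω = 2π·13.2 = 82.94 rad/s, so P_max = T_max·ω = 6.317×10^4 W.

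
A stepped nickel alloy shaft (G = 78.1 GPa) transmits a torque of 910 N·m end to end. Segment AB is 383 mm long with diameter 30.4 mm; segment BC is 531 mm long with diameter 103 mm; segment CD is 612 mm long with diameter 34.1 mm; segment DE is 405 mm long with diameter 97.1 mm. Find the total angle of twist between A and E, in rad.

J_AB = π(0.0304)⁴/32 = 8.38×10^-8 m⁴; J_BC = π(0.103)⁴/32 = 1.10×10^-5 m⁴; J_CD = π(0.0341)⁴/32 = 1.33×10^-7 m⁴; J_DE = π(0.0971)⁴/32 = 8.73×10^-6 m⁴.
θ = (T/G)·Σ L_i/J_i = (910.0/78.1×10⁹)·(0.383/8.38×10^-8 + 0.531/1.10×10^-5 + 0.612/1.33×10^-7 + 0.405/8.73×10^-6) = 0.1080 rad.

0.108 rad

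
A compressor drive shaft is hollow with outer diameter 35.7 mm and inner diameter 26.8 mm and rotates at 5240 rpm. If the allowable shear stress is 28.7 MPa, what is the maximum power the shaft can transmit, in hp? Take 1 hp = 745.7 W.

J = π(d_o⁴ − d_i⁴)/32 = π(0.0357⁴ − 0.0268⁴)/32 = 1.088×10^-7 m⁴.
T_max = τ_allow·J/r = 2.87×10^7 × 1.088×10^-7 / 0.0179 = 175.0 N·m.
ω = 2π·5240/60 = 548.7 rad/s, so P_max = T_max·ω = 9.601×10^4 W.

129 hp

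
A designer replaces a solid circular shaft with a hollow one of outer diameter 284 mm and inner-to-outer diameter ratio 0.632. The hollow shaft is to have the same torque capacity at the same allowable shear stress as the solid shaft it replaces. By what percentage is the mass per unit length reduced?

Equal τ_max and T ⇒ the solid shaft needs d_s³ = d_o³(1−k⁴), so d_s = 284·(1−0.632⁴)^(1/3) = 268.0 mm.
Area ratio A_h/A_s = d_o²(1−k²)/d_s² = (1−k²)/(1−k⁴)^(2/3) = 0.6744.
Mass saving = 1 − 0.6744 = 32.6 %.

32.6 %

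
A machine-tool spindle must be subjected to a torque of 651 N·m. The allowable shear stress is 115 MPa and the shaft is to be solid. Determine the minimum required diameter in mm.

For a solid shaft τ_max = 16T/(πd³), so d = (16T/(π τ_allow))^(1/3) = (16·651.0/(π·1.15×10^8))^(1/3) = 0.03066 m.

30.7 mm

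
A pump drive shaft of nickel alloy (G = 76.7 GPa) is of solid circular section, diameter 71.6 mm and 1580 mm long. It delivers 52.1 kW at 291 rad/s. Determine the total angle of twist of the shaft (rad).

ω = 291 rad/s, so T = P/ω = 52.1×10³ / 291.0 = 179.0 N·m.
J = πd⁴/32 = π(0.0716)⁴/32 = 2.580×10^-6 m⁴.
θ = T·L/(G·J) = 179.0 × 1.58 / (76.7×10⁹ × 2.580×10^-6) = 1.429×10^-3 rad.

0.00143 rad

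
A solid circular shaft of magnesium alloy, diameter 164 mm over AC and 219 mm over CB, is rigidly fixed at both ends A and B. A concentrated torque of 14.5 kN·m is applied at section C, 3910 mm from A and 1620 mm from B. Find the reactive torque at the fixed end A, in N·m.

1670 N·m

Compatibility: T_A·a/J_AC = T_B·b/J_CB with T_A + T_B = T₀.
J_AC = 7.10×10^-5 m⁴, J_CB = 2.26×10^-4 m⁴, so T_A = T₀·(J_AC/a)/((J_AC/a)+(J_CB/b)) = 1672 N·m, T_B = 12830 N·m.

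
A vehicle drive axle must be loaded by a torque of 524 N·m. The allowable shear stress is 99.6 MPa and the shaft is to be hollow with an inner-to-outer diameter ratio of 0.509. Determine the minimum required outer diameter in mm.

30.6 mm

For a hollow shaft with d_i/d_o = 0.509: τ_max = 16T/(π d_o³ (1−k⁴)), so d_o = [16T/(π τ_allow (1−k⁴))]^(1/3) = [16·524.0/(π·9.96×10^7·0.9329)]^(1/3) = 0.03062 m.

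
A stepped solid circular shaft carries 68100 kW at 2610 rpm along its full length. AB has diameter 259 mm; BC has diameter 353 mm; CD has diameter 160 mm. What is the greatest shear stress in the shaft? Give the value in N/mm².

310 N/mm²

ω = 2π·2610/60 = 273.3 rad/s, so T = P/ω = 68100×10³ / 273.3 = 249200 N·m.
Under the same torque, τ_max = 16T/(πd³) is largest where d is smallest — segment CD (d = 160 mm).
τ_max = 16·249200/(π·(0.160)³) = 3.098×10^8 Pa.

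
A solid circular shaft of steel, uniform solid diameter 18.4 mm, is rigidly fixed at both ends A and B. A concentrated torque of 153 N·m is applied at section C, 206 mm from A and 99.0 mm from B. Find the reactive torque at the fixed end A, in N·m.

With uniform GJ and both ends fixed, compatibility θ_AC = θ_CB gives T_A·a = T_B·b, together with T_A + T_B = T₀.
T_A = T₀·b/(a+b) = 153.0·99.0/305.0 = 49.66 N·m; T_B = 103.3 N·m.

49.7 N·m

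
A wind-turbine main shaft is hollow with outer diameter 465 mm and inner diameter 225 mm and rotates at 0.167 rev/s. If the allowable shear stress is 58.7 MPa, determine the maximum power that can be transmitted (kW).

J = π(d_o⁴ − d_i⁴)/32 = π(0.465⁴ − 0.225⁴)/32 = 4.338×10^-3 m⁴.
T_max = τ_allow·J/r = 5.87×10^7 × 4.338×10^-3 / 0.233 = 1.095e6 N·m.
ω = 2π·0.167 = 1.049 rad/s, so P_max = T_max·ω = 1.149×10^6 W.

1150 kW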